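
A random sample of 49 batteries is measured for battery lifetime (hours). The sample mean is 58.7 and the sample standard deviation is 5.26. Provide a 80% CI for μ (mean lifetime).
(57.72, 59.68)

t-interval (σ unknown):
df = n - 1 = 48
t* = 1.299 for 80% confidence

Margin of error = t* · s/√n = 1.299 · 5.26/√49 = 0.98

CI: (57.72, 59.68)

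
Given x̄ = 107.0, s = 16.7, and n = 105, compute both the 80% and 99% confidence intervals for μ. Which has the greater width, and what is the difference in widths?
99% CI is wider by 4.35

df = 104
80% CI: t* = 1.290, (104.90, 109.10), width = 2 · t* · s/√n = 4.20
99% CI: t* = 2.624, (102.72, 111.28), width = 2 · t* · s/√n = 8.55

The 99% CI is wider by 8.55 - 4.20 = 4.35.
Higher confidence requires a wider interval.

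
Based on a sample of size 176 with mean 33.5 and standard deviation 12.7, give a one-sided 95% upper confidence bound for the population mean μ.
μ ≤ 35.08

Upper bound (one-sided):
t* = 1.654 (one-sided for 95%)
Upper bound = x̄ + t* · s/√n = 33.5 + 1.654 · 12.7/√176 = 35.08

We are 95% confident that μ ≤ 35.08.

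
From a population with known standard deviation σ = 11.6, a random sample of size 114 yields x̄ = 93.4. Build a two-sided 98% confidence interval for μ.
(90.87, 95.93)

z-interval (σ known):
z* = 2.326 for 98% confidence

Margin of error = z* · σ/√n = 2.326 · 11.6/√114 = 2.53

CI: (93.4 - 2.53, 93.4 + 2.53) = (90.87, 95.93)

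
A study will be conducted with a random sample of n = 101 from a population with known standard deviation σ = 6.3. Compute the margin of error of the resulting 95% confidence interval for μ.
Margin of error = 1.23

Margin of error = z* · σ/√n
= 1.960 · 6.3/√101
= 1.960 · 6.3/10.0499
= 1.23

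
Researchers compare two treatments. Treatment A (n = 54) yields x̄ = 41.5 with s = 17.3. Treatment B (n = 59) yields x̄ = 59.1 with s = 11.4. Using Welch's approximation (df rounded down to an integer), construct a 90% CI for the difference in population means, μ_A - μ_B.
(-22.23, -12.97)

Difference: x̄₁ - x̄₂ = -17.60
SE = √(s₁²/n₁ + s₂²/n₂) = √(17.3²/54 + 11.4²/59) = 2.7830
df = 90.44 → 90 (Welch–Satterthwaite, rounded down)
t* = 1.662

CI: -17.60 ± 1.662 · 2.7830 = -17.60 ± 4.63 = (-22.23, -12.97)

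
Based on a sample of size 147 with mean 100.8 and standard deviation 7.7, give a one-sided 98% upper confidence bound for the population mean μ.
μ ≤ 102.12

Upper bound (one-sided):
t* = 2.072 (one-sided for 98%)
Upper bound = x̄ + t* · s/√n = 100.8 + 2.072 · 7.7/√147 = 102.12

We are 98% confident that μ ≤ 102.12.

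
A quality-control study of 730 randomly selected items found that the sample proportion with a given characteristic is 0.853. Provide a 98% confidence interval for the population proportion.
(0.823, 0.883)

Proportion CI:
SE = √(p̂(1-p̂)/n) = √(0.853 · 0.147 / 730) = 0.01311

z* = 2.326
Margin = z* · SE = 2.326 · 0.01311 = 0.0305

CI: 0.853 ± 0.0305 = (0.823, 0.883)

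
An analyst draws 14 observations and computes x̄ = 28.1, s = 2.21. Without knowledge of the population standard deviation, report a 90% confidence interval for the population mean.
(27.05, 29.15)

t-interval (σ unknown):
df = n - 1 = 13
t* = 1.771 for 90% confidence

Margin of error = t* · s/√n = 1.771 · 2.21/√14 = 1.05

CI: (27.05, 29.15)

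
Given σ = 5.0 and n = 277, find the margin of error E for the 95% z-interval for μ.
Margin of error = 0.59

Margin of error = z* · σ/√n
= 1.960 · 5.0/√277
= 1.960 · 5.0/16.6433
= 0.59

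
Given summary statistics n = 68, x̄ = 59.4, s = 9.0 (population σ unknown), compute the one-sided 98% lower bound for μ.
μ ≥ 57.11

Lower bound (one-sided):
t* = 2.095 (one-sided for 98%)
Lower bound = x̄ - t* · s/√n = 59.4 - 2.095 · 9.0/√68 = 57.11

We are 98% confident that μ ≥ 57.11.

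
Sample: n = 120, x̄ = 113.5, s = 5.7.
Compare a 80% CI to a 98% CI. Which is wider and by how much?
98% CI is wider by 1.11

df = 119
80% CI: t* = 1.289, (112.83, 114.17), width = 2 · t* · s/√n = 1.34
98% CI: t* = 2.358, (112.27, 114.73), width = 2 · t* · s/√n = 2.45

The 98% CI is wider by 2.45 - 1.34 = 1.11.
Higher confidence requires a wider interval.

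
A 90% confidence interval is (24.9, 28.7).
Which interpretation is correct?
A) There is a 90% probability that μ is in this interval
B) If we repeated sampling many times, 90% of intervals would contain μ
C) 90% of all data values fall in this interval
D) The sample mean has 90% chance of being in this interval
B

A) Wrong — μ is fixed; the randomness lives in the interval, not in μ.
B) Correct — this is the frequentist long-run coverage interpretation.
C) Wrong — a CI is about the parameter μ, not individual data values.
D) Wrong — x̄ is observed and sits in the interval by construction.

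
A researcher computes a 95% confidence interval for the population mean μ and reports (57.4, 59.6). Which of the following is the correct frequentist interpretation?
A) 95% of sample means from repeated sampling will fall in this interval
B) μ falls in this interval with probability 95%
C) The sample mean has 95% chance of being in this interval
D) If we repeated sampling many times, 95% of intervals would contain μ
D

A) Wrong — coverage applies to intervals containing μ, not to future x̄ values.
B) Wrong — μ is fixed; the randomness lives in the interval, not in μ.
C) Wrong — x̄ is observed and sits in the interval by construction.
D) Correct — this is the frequentist long-run coverage interpretation.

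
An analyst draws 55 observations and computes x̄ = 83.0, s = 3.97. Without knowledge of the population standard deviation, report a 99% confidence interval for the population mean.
(81.57, 84.43)

t-interval (σ unknown):
df = n - 1 = 54
t* = 2.670 for 99% confidence

Margin of error = t* · s/√n = 2.670 · 3.97/√55 = 1.43

CI: (81.57, 84.43)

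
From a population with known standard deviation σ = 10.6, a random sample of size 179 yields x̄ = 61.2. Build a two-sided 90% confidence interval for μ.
(59.90, 62.50)

z-interval (σ known):
z* = 1.645 for 90% confidence

Margin of error = z* · σ/√n = 1.645 · 10.6/√179 = 1.30

CI: (61.2 - 1.30, 61.2 + 1.30) = (59.90, 62.50)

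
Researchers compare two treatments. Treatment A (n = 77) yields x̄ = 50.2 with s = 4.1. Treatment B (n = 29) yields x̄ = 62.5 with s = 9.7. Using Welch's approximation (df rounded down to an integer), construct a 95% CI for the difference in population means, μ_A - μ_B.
(-16.10, -8.50)

Difference: x̄₁ - x̄₂ = -12.30
SE = √(s₁²/n₁ + s₂²/n₂) = √(4.1²/77 + 9.7²/29) = 1.8609
df = 31.84 → 31 (Welch–Satterthwaite, rounded down)
t* = 2.040

CI: -12.30 ± 2.040 · 1.8609 = -12.30 ± 3.80 = (-16.10, -8.50)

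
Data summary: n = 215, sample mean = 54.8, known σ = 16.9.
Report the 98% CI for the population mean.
(52.12, 57.48)

z-interval (σ known):
z* = 2.326 for 98% confidence

Margin of error = z* · σ/√n = 2.326 · 16.9/√215 = 2.68

CI: (54.8 - 2.68, 54.8 + 2.68) = (52.12, 57.48)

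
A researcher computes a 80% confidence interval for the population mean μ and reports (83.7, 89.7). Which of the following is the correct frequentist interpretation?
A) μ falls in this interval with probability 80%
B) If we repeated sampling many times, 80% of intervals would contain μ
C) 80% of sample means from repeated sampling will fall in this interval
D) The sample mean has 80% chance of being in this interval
B

A) Wrong — μ is fixed; the randomness lives in the interval, not in μ.
B) Correct — this is the frequentist long-run coverage interpretation.
C) Wrong — coverage applies to intervals containing μ, not to future x̄ values.
D) Wrong — x̄ is observed and sits in the interval by construction.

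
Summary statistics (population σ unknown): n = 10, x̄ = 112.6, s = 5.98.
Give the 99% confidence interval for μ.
(106.45, 118.75)

t-interval (σ unknown):
df = n - 1 = 9
t* = 3.250 for 99% confidence

Margin of error = t* · s/√n = 3.250 · 5.98/√10 = 6.15

CI: (106.45, 118.75)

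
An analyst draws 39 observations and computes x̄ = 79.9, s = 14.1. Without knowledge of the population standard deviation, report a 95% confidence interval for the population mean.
(75.33, 84.47)

t-interval (σ unknown):
df = n - 1 = 38
t* = 2.024 for 95% confidence

Margin of error = t* · s/√n = 2.024 · 14.1/√39 = 4.57

CI: (75.33, 84.47)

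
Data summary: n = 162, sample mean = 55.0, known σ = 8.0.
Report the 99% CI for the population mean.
(53.38, 56.62)

z-interval (σ known):
z* = 2.576 for 99% confidence

Margin of error = z* · σ/√n = 2.576 · 8.0/√162 = 1.62

CI: (55.0 - 1.62, 55.0 + 1.62) = (53.38, 56.62)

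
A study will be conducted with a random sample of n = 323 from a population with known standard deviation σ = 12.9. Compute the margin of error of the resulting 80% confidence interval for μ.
Margin of error = 0.92

Margin of error = z* · σ/√n
= 1.282 · 12.9/√323
= 1.282 · 12.9/17.9722
= 0.92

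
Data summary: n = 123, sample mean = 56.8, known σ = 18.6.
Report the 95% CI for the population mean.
(53.51, 60.09)

z-interval (σ known):
z* = 1.960 for 95% confidence

Margin of error = z* · σ/√n = 1.960 · 18.6/√123 = 3.29

CI: (56.8 - 3.29, 56.8 + 3.29) = (53.51, 60.09)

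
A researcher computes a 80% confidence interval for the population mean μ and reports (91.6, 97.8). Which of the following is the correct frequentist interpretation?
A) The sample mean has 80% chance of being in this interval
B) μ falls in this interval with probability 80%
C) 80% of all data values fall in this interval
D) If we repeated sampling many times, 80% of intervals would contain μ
D

A) Wrong — x̄ is observed and sits in the interval by construction.
B) Wrong — μ is fixed; the randomness lives in the interval, not in μ.
C) Wrong — a CI is about the parameter μ, not individual data values.
D) Correct — this is the frequentist long-run coverage interpretation.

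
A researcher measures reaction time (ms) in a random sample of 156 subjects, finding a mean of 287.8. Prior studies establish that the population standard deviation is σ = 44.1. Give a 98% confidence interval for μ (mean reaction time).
(279.59, 296.01)

z-interval (σ known):
z* = 2.326 for 98% confidence

Margin of error = z* · σ/√n = 2.326 · 44.1/√156 = 8.21

CI: (287.8 - 8.21, 287.8 + 8.21) = (279.59, 296.01)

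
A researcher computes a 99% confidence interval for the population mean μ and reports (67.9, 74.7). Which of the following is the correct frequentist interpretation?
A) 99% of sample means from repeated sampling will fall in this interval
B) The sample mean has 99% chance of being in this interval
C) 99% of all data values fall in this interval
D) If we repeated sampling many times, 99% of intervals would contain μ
D

A) Wrong — coverage applies to intervals containing μ, not to future x̄ values.
B) Wrong — x̄ is observed and sits in the interval by construction.
C) Wrong — a CI is about the parameter μ, not individual data values.
D) Correct — this is the frequentist long-run coverage interpretation.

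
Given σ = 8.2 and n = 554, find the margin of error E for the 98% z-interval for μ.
Margin of error = 0.81

Margin of error = z* · σ/√n
= 2.326 · 8.2/√554
= 2.326 · 8.2/23.5372
= 0.81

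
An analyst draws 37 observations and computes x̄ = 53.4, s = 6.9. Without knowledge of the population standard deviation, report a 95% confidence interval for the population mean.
(51.10, 55.70)

t-interval (σ unknown):
df = n - 1 = 36
t* = 2.028 for 95% confidence

Margin of error = t* · s/√n = 2.028 · 6.9/√37 = 2.30

CI: (51.10, 55.70)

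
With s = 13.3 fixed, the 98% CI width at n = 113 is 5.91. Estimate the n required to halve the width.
n ≈ 452

CI width ∝ 1/√n
To reduce width by factor 2, need √n to grow by 2 → need 2² = 4 times as many samples.

Current: n = 113, width = 5.91
New: n = 452, width ≈ 2.92

Width reduced by factor of 5.91/2.92 = 2.02.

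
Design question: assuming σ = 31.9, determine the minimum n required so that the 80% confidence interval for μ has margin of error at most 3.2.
n ≥ 164

For margin E ≤ 3.2:
n ≥ (z* · σ / E)²
n ≥ (1.282 · 31.9 / 3.2)²
n ≥ 163.33

Minimum n = 164 (rounding up)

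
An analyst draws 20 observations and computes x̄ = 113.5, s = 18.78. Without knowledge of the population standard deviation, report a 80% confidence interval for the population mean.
(107.92, 119.08)

t-interval (σ unknown):
df = n - 1 = 19
t* = 1.328 for 80% confidence

Margin of error = t* · s/√n = 1.328 · 18.78/√20 = 5.58

CI: (107.92, 119.08)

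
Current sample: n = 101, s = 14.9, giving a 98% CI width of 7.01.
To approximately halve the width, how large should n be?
n ≈ 404

CI width ∝ 1/√n
To reduce width by factor 2, need √n to grow by 2 → need 2² = 4 times as many samples.

Current: n = 101, width = 7.01
New: n = 404, width ≈ 3.46

Width reduced by factor of 7.01/3.46 = 2.03.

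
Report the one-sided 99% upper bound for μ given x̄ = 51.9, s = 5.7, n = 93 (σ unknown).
μ ≤ 53.30

Upper bound (one-sided):
t* = 2.368 (one-sided for 99%)
Upper bound = x̄ + t* · s/√n = 51.9 + 2.368 · 5.7/√93 = 53.30

We are 99% confident that μ ≤ 53.30.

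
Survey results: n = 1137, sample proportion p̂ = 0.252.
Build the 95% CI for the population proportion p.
(0.227, 0.277)

Proportion CI:
SE = √(p̂(1-p̂)/n) = √(0.252 · 0.748 / 1137) = 0.01288

z* = 1.960
Margin = z* · SE = 1.960 · 0.01288 = 0.0252

CI: 0.252 ± 0.0252 = (0.227, 0.277)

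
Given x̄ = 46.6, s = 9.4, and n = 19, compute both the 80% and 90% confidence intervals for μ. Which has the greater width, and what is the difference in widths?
90% CI is wider by 1.74

df = 18
80% CI: t* = 1.330, (43.73, 49.47), width = 2 · t* · s/√n = 5.74
90% CI: t* = 1.734, (42.86, 50.34), width = 2 · t* · s/√n = 7.48

The 90% CI is wider by 7.48 - 5.74 = 1.74.
Higher confidence requires a wider interval.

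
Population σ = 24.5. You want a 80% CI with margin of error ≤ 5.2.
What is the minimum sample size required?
n ≥ 37

For margin E ≤ 5.2:
n ≥ (z* · σ / E)²
n ≥ (1.282 · 24.5 / 5.2)²
n ≥ 36.48

Minimum n = 37 (rounding up)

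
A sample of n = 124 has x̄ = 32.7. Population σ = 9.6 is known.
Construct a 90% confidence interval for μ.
(31.28, 34.12)

z-interval (σ known):
z* = 1.645 for 90% confidence

Margin of error = z* · σ/√n = 1.645 · 9.6/√124 = 1.42

CI: (32.7 - 1.42, 32.7 + 1.42) = (31.28, 34.12)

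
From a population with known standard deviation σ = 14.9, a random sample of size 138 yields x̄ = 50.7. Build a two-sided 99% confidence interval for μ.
(47.43, 53.97)

z-interval (σ known):
z* = 2.576 for 99% confidence

Margin of error = z* · σ/√n = 2.576 · 14.9/√138 = 3.27

CI: (50.7 - 3.27, 50.7 + 3.27) = (47.43, 53.97)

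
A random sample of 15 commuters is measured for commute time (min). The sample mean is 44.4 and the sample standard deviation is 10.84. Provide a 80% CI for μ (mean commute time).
(40.64, 48.16)

t-interval (σ unknown):
df = n - 1 = 14
t* = 1.345 for 80% confidence

Margin of error = t* · s/√n = 1.345 · 10.84/√15 = 3.76

CI: (40.64, 48.16)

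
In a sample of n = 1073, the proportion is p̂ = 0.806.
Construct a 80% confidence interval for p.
(0.791, 0.821)

Proportion CI:
SE = √(p̂(1-p̂)/n) = √(0.806 · 0.194 / 1073) = 0.01207

z* = 1.282
Margin = z* · SE = 1.282 · 0.01207 = 0.0155

CI: 0.806 ± 0.0155 = (0.791, 0.821)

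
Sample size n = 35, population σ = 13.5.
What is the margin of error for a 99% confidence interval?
Margin of error = 5.88

Margin of error = z* · σ/√n
= 2.576 · 13.5/√35
= 2.576 · 13.5/5.9161
= 5.88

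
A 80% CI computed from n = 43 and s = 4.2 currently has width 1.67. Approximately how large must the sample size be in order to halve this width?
n ≈ 172

CI width ∝ 1/√n
To reduce width by factor 2, need √n to grow by 2 → need 2² = 4 times as many samples.

Current: n = 43, width = 1.67
New: n = 172, width ≈ 0.82

Width reduced by factor of 1.67/0.82 = 2.04.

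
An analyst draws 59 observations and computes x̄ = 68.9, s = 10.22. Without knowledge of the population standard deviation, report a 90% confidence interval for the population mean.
(66.68, 71.12)

t-interval (σ unknown):
df = n - 1 = 58
t* = 1.672 for 90% confidence

Margin of error = t* · s/√n = 1.672 · 10.22/√59 = 2.22

CI: (66.68, 71.12)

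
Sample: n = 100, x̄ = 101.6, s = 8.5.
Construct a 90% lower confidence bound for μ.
μ ≥ 100.50

Lower bound (one-sided):
t* = 1.290 (one-sided for 90%)
Lower bound = x̄ - t* · s/√n = 101.6 - 1.290 · 8.5/√100 = 100.50

We are 90% confident that μ ≥ 100.50.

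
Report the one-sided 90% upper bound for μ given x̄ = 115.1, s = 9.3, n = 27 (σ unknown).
μ ≤ 117.45

Upper bound (one-sided):
t* = 1.315 (one-sided for 90%)
Upper bound = x̄ + t* · s/√n = 115.1 + 1.315 · 9.3/√27 = 117.45

We are 90% confident that μ ≤ 117.45.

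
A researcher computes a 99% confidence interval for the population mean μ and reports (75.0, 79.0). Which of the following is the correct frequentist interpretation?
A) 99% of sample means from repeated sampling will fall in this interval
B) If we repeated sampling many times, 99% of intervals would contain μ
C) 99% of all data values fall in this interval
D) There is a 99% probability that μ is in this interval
B

A) Wrong — coverage applies to intervals containing μ, not to future x̄ values.
B) Correct — this is the frequentist long-run coverage interpretation.
C) Wrong — a CI is about the parameter μ, not individual data values.
D) Wrong — μ is fixed; the randomness lives in the interval, not in μ.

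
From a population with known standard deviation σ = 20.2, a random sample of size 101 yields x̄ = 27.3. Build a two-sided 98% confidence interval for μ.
(22.62, 31.98)

z-interval (σ known):
z* = 2.326 for 98% confidence

Margin of error = z* · σ/√n = 2.326 · 20.2/√101 = 4.68

CI: (27.3 - 4.68, 27.3 + 4.68) = (22.62, 31.98)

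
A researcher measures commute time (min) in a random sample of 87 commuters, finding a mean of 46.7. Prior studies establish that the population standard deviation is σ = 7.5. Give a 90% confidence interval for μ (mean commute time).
(45.38, 48.02)

z-interval (σ known):
z* = 1.645 for 90% confidence

Margin of error = z* · σ/√n = 1.645 · 7.5/√87 = 1.32

CI: (46.7 - 1.32, 46.7 + 1.32) = (45.38, 48.02)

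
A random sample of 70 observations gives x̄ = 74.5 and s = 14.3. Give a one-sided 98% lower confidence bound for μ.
μ ≥ 70.92

Lower bound (one-sided):
t* = 2.093 (one-sided for 98%)
Lower bound = x̄ - t* · s/√n = 74.5 - 2.093 · 14.3/√70 = 70.92

We are 98% confident that μ ≥ 70.92.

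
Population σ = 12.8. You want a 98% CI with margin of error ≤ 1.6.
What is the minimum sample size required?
n ≥ 347

For margin E ≤ 1.6:
n ≥ (z* · σ / E)²
n ≥ (2.326 · 12.8 / 1.6)²
n ≥ 346.26

Minimum n = 347 (rounding up)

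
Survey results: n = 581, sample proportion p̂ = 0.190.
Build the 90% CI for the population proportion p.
(0.163, 0.217)

Proportion CI:
SE = √(p̂(1-p̂)/n) = √(0.190 · 0.810 / 581) = 0.01628

z* = 1.645
Margin = z* · SE = 1.645 · 0.01628 = 0.0268

CI: 0.190 ± 0.0268 = (0.163, 0.217)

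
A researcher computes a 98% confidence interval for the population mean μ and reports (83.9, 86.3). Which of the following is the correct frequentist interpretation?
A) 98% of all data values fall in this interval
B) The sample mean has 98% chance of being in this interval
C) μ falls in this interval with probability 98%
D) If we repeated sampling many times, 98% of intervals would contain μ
D

A) Wrong — a CI is about the parameter μ, not individual data values.
B) Wrong — x̄ is observed and sits in the interval by construction.
C) Wrong — μ is fixed; the randomness lives in the interval, not in μ.
D) Correct — this is the frequentist long-run coverage interpretation.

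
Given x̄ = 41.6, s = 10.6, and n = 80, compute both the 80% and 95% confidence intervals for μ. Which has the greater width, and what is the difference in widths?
95% CI is wider by 1.66

df = 79
80% CI: t* = 1.292, (40.07, 43.13), width = 2 · t* · s/√n = 3.06
95% CI: t* = 1.990, (39.24, 43.96), width = 2 · t* · s/√n = 4.72

The 95% CI is wider by 4.72 - 3.06 = 1.66.
Higher confidence requires a wider interval.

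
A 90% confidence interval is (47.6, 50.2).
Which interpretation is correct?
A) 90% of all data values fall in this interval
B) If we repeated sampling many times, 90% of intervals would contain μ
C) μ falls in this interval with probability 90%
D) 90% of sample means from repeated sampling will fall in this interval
B

A) Wrong — a CI is about the parameter μ, not individual data values.
B) Correct — this is the frequentist long-run coverage interpretation.
C) Wrong — μ is fixed; the randomness lives in the interval, not in μ.
D) Wrong — coverage applies to intervals containing μ, not to future x̄ values.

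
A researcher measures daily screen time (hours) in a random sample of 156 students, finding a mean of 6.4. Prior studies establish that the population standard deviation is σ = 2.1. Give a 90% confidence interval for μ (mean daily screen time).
(6.12, 6.68)

z-interval (σ known):
z* = 1.645 for 90% confidence

Margin of error = z* · σ/√n = 1.645 · 2.1/√156 = 0.28

CI: (6.4 - 0.28, 6.4 + 0.28) = (6.12, 6.68)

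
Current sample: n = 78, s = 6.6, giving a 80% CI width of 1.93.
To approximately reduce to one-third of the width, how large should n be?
n ≈ 702

CI width ∝ 1/√n
To reduce width by factor 3, need √n to grow by 3 → need 3² = 9 times as many samples.

Current: n = 78, width = 1.93
New: n = 702, width ≈ 0.64

Width reduced by factor of 1.93/0.64 = 3.02.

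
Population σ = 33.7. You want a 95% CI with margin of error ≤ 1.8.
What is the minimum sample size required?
n ≥ 1347

For margin E ≤ 1.8:
n ≥ (z* · σ / E)²
n ≥ (1.960 · 33.7 / 1.8)²
n ≥ 1346.56

Minimum n = 1347 (rounding up)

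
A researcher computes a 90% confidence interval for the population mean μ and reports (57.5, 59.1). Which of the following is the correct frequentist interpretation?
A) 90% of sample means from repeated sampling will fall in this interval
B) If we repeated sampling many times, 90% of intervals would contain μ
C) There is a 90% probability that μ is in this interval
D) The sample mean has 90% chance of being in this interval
B

A) Wrong — coverage applies to intervals containing μ, not to future x̄ values.
B) Correct — this is the frequentist long-run coverage interpretation.
C) Wrong — μ is fixed; the randomness lives in the interval, not in μ.
D) Wrong — x̄ is observed and sits in the interval by construction.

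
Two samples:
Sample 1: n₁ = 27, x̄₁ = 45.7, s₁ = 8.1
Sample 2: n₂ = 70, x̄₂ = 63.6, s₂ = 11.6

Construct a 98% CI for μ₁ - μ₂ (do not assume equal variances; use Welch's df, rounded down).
(-22.87, -12.93)

Difference: x̄₁ - x̄₂ = -17.90
SE = √(s₁²/n₁ + s₂²/n₂) = √(8.1²/27 + 11.6²/70) = 2.0862
df = 67.49 → 67 (Welch–Satterthwaite, rounded down)
t* = 2.383

CI: -17.90 ± 2.383 · 2.0862 = -17.90 ± 4.97 = (-22.87, -12.93)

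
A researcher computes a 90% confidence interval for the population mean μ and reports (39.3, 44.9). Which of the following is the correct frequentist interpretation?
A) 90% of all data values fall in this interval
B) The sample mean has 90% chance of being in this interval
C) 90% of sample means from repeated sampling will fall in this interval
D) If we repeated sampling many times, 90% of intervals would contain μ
D

A) Wrong — a CI is about the parameter μ, not individual data values.
B) Wrong — x̄ is observed and sits in the interval by construction.
C) Wrong — coverage applies to intervals containing μ, not to future x̄ values.
D) Correct — this is the frequentist long-run coverage interpretation.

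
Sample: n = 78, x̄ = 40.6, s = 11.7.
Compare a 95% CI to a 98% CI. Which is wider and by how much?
98% CI is wider by 1.02

df = 77
95% CI: t* = 1.991, (37.96, 43.24), width = 2 · t* · s/√n = 5.28
98% CI: t* = 2.376, (37.45, 43.75), width = 2 · t* · s/√n = 6.30

The 98% CI is wider by 6.30 - 5.28 = 1.02.
Higher confidence requires a wider interval.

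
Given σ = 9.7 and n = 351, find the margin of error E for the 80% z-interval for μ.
Margin of error = 0.66

Margin of error = z* · σ/√n
= 1.282 · 9.7/√351
= 1.282 · 9.7/18.7350
= 0.66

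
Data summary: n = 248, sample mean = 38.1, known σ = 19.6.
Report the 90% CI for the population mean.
(36.05, 40.15)

z-interval (σ known):
z* = 1.645 for 90% confidence

Margin of error = z* · σ/√n = 1.645 · 19.6/√248 = 2.05

CI: (38.1 - 2.05, 38.1 + 2.05) = (36.05, 40.15)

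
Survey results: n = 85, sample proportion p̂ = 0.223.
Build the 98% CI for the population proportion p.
(0.118, 0.328)

Proportion CI:
SE = √(p̂(1-p̂)/n) = √(0.223 · 0.777 / 85) = 0.04515

z* = 2.326
Margin = z* · SE = 2.326 · 0.04515 = 0.1050

CI: 0.223 ± 0.1050 = (0.118, 0.328)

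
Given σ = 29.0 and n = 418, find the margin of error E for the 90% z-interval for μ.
Margin of error = 2.33

Margin of error = z* · σ/√n
= 1.645 · 29.0/√418
= 1.645 · 29.0/20.4450
= 2.33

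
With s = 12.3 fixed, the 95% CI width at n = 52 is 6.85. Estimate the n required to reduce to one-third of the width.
n ≈ 468

CI width ∝ 1/√n
To reduce width by factor 3, need √n to grow by 3 → need 3² = 9 times as many samples.

Current: n = 52, width = 6.85
New: n = 468, width ≈ 2.23

Width reduced by factor of 6.85/2.23 = 3.07.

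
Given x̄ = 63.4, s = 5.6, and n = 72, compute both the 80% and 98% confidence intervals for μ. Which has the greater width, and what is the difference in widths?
98% CI is wider by 1.43

df = 71
80% CI: t* = 1.294, (62.55, 64.25), width = 2 · t* · s/√n = 1.71
98% CI: t* = 2.380, (61.83, 64.97), width = 2 · t* · s/√n = 3.14

The 98% CI is wider by 3.14 - 1.71 = 1.43.
Higher confidence requires a wider interval.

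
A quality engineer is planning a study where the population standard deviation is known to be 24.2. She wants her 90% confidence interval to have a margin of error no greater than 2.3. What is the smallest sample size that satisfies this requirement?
n ≥ 300

For margin E ≤ 2.3:
n ≥ (z* · σ / E)²
n ≥ (1.645 · 24.2 / 2.3)²
n ≥ 299.58

Minimum n = 300 (rounding up)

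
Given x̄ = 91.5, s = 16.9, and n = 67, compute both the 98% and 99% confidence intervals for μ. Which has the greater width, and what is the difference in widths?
99% CI is wider by 1.11

df = 66
98% CI: t* = 2.384, (86.58, 96.42), width = 2 · t* · s/√n = 9.84
99% CI: t* = 2.652, (86.02, 96.98), width = 2 · t* · s/√n = 10.95

The 99% CI is wider by 10.95 - 9.84 = 1.11.
Higher confidence requires a wider interval.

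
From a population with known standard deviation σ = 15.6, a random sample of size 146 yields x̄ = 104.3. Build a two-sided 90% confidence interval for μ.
(102.18, 106.42)

z-interval (σ known):
z* = 1.645 for 90% confidence

Margin of error = z* · σ/√n = 1.645 · 15.6/√146 = 2.12

CI: (104.3 - 2.12, 104.3 + 2.12) = (102.18, 106.42)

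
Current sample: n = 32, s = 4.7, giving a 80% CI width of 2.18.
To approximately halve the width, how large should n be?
n ≈ 128

CI width ∝ 1/√n
To reduce width by factor 2, need √n to grow by 2 → need 2² = 4 times as many samples.

Current: n = 32, width = 2.18
New: n = 128, width ≈ 1.07

Width reduced by factor of 2.18/1.07 = 2.04.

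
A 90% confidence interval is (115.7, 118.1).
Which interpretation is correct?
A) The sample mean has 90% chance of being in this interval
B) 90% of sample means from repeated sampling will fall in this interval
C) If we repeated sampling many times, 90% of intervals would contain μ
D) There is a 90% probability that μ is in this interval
C

A) Wrong — x̄ is observed and sits in the interval by construction.
B) Wrong — coverage applies to intervals containing μ, not to future x̄ values.
C) Correct — this is the frequentist long-run coverage interpretation.
D) Wrong — μ is fixed; the randomness lives in the interval, not in μ.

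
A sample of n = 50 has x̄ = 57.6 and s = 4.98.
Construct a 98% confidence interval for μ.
(55.91, 59.29)

t-interval (σ unknown):
df = n - 1 = 49
t* = 2.405 for 98% confidence

Margin of error = t* · s/√n = 2.405 · 4.98/√50 = 1.69

CI: (55.91, 59.29)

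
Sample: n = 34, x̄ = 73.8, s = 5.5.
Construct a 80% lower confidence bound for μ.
μ ≥ 73.00

Lower bound (one-sided):
t* = 0.853 (one-sided for 80%)
Lower bound = x̄ - t* · s/√n = 73.8 - 0.853 · 5.5/√34 = 73.00

We are 80% confident that μ ≥ 73.00.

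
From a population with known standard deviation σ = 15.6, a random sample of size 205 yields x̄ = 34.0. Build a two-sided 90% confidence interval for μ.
(32.21, 35.79)

z-interval (σ known):
z* = 1.645 for 90% confidence

Margin of error = z* · σ/√n = 1.645 · 15.6/√205 = 1.79

CI: (34.0 - 1.79, 34.0 + 1.79) = (32.21, 35.79)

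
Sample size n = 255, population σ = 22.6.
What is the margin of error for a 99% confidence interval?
Margin of error = 3.65

Margin of error = z* · σ/√n
= 2.576 · 22.6/√255
= 2.576 · 22.6/15.9687
= 3.65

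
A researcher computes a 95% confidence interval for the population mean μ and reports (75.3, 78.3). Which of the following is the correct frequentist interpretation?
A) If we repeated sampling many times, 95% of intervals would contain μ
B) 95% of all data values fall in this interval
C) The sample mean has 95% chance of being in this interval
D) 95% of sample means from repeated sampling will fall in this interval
A

A) Correct — this is the frequentist long-run coverage interpretation.
B) Wrong — a CI is about the parameter μ, not individual data values.
C) Wrong — x̄ is observed and sits in the interval by construction.
D) Wrong — coverage applies to intervals containing μ, not to future x̄ values.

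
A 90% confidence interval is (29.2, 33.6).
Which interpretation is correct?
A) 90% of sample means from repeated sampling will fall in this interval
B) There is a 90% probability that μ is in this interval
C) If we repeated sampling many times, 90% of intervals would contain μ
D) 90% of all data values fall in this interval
C

A) Wrong — coverage applies to intervals containing μ, not to future x̄ values.
B) Wrong — μ is fixed; the randomness lives in the interval, not in μ.
C) Correct — this is the frequentist long-run coverage interpretation.
D) Wrong — a CI is about the parameter μ, not individual data values.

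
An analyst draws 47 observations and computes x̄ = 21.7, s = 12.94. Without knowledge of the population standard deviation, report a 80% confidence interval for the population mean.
(19.25, 24.15)

t-interval (σ unknown):
df = n - 1 = 46
t* = 1.300 for 80% confidence

Margin of error = t* · s/√n = 1.300 · 12.94/√47 = 2.45

CI: (19.25, 24.15)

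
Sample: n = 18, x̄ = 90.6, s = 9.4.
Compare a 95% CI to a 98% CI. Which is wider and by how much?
98% CI is wider by 2.02

df = 17
95% CI: t* = 2.110, (85.93, 95.27), width = 2 · t* · s/√n = 9.35
98% CI: t* = 2.567, (84.91, 96.29), width = 2 · t* · s/√n = 11.37

The 98% CI is wider by 11.37 - 9.35 = 2.02.
Higher confidence requires a wider interval.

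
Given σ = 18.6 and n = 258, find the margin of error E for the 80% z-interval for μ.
Margin of error = 1.48

Margin of error = z* · σ/√n
= 1.282 · 18.6/√258
= 1.282 · 18.6/16.0624
= 1.48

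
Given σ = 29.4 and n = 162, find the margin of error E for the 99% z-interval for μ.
Margin of error = 5.95

Margin of error = z* · σ/√n
= 2.576 · 29.4/√162
= 2.576 · 29.4/12.7279
= 5.95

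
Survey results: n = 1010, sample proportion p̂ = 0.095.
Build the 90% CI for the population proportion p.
(0.080, 0.110)

Proportion CI:
SE = √(p̂(1-p̂)/n) = √(0.095 · 0.905 / 1010) = 0.00923

z* = 1.645
Margin = z* · SE = 1.645 · 0.00923 = 0.0152

CI: 0.095 ± 0.0152 = (0.080, 0.110)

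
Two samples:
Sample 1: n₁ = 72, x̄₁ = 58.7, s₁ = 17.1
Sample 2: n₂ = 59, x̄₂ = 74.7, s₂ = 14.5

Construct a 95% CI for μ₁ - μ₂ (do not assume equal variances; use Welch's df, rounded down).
(-21.46, -10.54)

Difference: x̄₁ - x̄₂ = -16.00
SE = √(s₁²/n₁ + s₂²/n₂) = √(17.1²/72 + 14.5²/59) = 2.7613
df = 128.84 → 128 (Welch–Satterthwaite, rounded down)
t* = 1.979

CI: -16.00 ± 1.979 · 2.7613 = -16.00 ± 5.46 = (-21.46, -10.54)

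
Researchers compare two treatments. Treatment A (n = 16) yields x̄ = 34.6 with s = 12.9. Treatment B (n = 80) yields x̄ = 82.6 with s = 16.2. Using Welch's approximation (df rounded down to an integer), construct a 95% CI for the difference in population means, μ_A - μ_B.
(-55.62, -40.38)

Difference: x̄₁ - x̄₂ = -48.00
SE = √(s₁²/n₁ + s₂²/n₂) = √(12.9²/16 + 16.2²/80) = 3.6988
df = 25.47 → 25 (Welch–Satterthwaite, rounded down)
t* = 2.060

CI: -48.00 ± 2.060 · 3.6988 = -48.00 ± 7.62 = (-55.62, -40.38)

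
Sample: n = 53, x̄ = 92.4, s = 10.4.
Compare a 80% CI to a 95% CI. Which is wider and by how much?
95% CI is wider by 2.02

df = 52
80% CI: t* = 1.298, (90.55, 94.25), width = 2 · t* · s/√n = 3.71
95% CI: t* = 2.007, (89.53, 95.27), width = 2 · t* · s/√n = 5.73

The 95% CI is wider by 5.73 - 3.71 = 2.02.
Higher confidence requires a wider interval.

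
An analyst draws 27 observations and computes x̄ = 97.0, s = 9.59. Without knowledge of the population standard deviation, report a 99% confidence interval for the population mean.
(91.87, 102.13)

t-interval (σ unknown):
df = n - 1 = 26
t* = 2.779 for 99% confidence

Margin of error = t* · s/√n = 2.779 · 9.59/√27 = 5.13

CI: (91.87, 102.13)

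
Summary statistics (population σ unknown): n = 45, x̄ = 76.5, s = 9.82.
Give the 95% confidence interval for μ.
(73.55, 79.45)

t-interval (σ unknown):
df = n - 1 = 44
t* = 2.015 for 95% confidence

Margin of error = t* · s/√n = 2.015 · 9.82/√45 = 2.95

CI: (73.55, 79.45)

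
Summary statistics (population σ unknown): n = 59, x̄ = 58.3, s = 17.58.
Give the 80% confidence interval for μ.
(55.33, 61.27)

t-interval (σ unknown):
df = n - 1 = 58
t* = 1.296 for 80% confidence

Margin of error = t* · s/√n = 1.296 · 17.58/√59 = 2.97

CI: (55.33, 61.27)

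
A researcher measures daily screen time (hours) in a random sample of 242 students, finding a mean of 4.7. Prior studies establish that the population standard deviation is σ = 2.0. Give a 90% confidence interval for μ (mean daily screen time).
(4.49, 4.91)

z-interval (σ known):
z* = 1.645 for 90% confidence

Margin of error = z* · σ/√n = 1.645 · 2.0/√242 = 0.21

CI: (4.7 - 0.21, 4.7 + 0.21) = (4.49, 4.91)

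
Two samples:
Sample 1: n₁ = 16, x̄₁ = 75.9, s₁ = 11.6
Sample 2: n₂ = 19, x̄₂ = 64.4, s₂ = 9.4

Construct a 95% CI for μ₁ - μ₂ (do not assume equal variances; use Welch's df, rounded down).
(4.10, 18.90)

Difference: x̄₁ - x̄₂ = 11.50
SE = √(s₁²/n₁ + s₂²/n₂) = √(11.6²/16 + 9.4²/19) = 3.6139
df = 28.83 → 28 (Welch–Satterthwaite, rounded down)
t* = 2.048

CI: 11.50 ± 2.048 · 3.6139 = 11.50 ± 7.40 = (4.10, 18.90)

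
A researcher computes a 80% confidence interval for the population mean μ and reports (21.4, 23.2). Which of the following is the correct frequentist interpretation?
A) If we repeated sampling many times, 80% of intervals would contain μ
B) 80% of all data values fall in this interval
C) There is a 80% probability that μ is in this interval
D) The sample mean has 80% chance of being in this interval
A

A) Correct — this is the frequentist long-run coverage interpretation.
B) Wrong — a CI is about the parameter μ, not individual data values.
C) Wrong — μ is fixed; the randomness lives in the interval, not in μ.
D) Wrong — x̄ is observed and sits in the interval by construction.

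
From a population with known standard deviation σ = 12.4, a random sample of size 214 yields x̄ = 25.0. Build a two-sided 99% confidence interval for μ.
(22.82, 27.18)

z-interval (σ known):
z* = 2.576 for 99% confidence

Margin of error = z* · σ/√n = 2.576 · 12.4/√214 = 2.18

CI: (25.0 - 2.18, 25.0 + 2.18) = (22.82, 27.18)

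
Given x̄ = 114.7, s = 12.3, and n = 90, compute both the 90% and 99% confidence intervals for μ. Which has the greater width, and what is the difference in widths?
99% CI is wider by 2.51

df = 89
90% CI: t* = 1.662, (112.55, 116.85), width = 2 · t* · s/√n = 4.31
99% CI: t* = 2.632, (111.29, 118.11), width = 2 · t* · s/√n = 6.82

The 99% CI is wider by 6.82 - 4.31 = 2.51.
Higher confidence requires a wider interval.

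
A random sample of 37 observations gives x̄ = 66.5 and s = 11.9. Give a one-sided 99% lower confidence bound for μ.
μ ≥ 61.74

Lower bound (one-sided):
t* = 2.434 (one-sided for 99%)
Lower bound = x̄ - t* · s/√n = 66.5 - 2.434 · 11.9/√37 = 61.74

We are 99% confident that μ ≥ 61.74.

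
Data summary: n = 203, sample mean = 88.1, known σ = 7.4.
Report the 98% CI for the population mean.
(86.89, 89.31)

z-interval (σ known):
z* = 2.326 for 98% confidence

Margin of error = z* · σ/√n = 2.326 · 7.4/√203 = 1.21

CI: (88.1 - 1.21, 88.1 + 1.21) = (86.89, 89.31)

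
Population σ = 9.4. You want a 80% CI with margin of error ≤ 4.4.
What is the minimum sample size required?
n ≥ 8

For margin E ≤ 4.4:
n ≥ (z* · σ / E)²
n ≥ (1.282 · 9.4 / 4.4)²
n ≥ 7.50

Minimum n = 8 (rounding up)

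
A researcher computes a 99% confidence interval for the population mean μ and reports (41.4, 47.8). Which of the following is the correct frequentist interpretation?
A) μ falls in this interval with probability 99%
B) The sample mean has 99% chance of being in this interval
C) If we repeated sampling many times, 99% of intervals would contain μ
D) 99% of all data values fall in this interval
C

A) Wrong — μ is fixed; the randomness lives in the interval, not in μ.
B) Wrong — x̄ is observed and sits in the interval by construction.
C) Correct — this is the frequentist long-run coverage interpretation.
D) Wrong — a CI is about the parameter μ, not individual data values.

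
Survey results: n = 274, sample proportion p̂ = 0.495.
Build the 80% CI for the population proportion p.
(0.456, 0.534)

Proportion CI:
SE = √(p̂(1-p̂)/n) = √(0.495 · 0.505 / 274) = 0.03020

z* = 1.282
Margin = z* · SE = 1.282 · 0.03020 = 0.0387

CI: 0.495 ± 0.0387 = (0.456, 0.534)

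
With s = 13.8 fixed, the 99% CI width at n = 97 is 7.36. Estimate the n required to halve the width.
n ≈ 388

CI width ∝ 1/√n
To reduce width by factor 2, need √n to grow by 2 → need 2² = 4 times as many samples.

Current: n = 97, width = 7.36
New: n = 388, width ≈ 3.63

Width reduced by factor of 7.36/3.63 = 2.03.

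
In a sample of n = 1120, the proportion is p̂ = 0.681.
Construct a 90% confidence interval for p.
(0.658, 0.704)

Proportion CI:
SE = √(p̂(1-p̂)/n) = √(0.681 · 0.319 / 1120) = 0.01393

z* = 1.645
Margin = z* · SE = 1.645 · 0.01393 = 0.0229

CI: 0.681 ± 0.0229 = (0.658, 0.704)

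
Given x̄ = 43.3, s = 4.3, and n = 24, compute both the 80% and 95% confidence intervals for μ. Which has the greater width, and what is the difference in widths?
95% CI is wider by 1.31

df = 23
80% CI: t* = 1.319, (42.14, 44.46), width = 2 · t* · s/√n = 2.32
95% CI: t* = 2.069, (41.48, 45.12), width = 2 · t* · s/√n = 3.63

The 95% CI is wider by 3.63 - 2.32 = 1.31.
Higher confidence requires a wider interval.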